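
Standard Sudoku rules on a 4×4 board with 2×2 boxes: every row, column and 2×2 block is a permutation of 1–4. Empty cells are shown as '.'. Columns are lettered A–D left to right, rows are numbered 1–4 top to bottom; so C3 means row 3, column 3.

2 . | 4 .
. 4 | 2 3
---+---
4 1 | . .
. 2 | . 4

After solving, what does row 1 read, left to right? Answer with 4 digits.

2341

B1 = 3: row 1 has {2,4}; col 2 has {1,2,4}; box has {2,4} → only 3 remains.
D1 = 1: row 1 has {2,3,4}; col 4 has {3,4}; box has {2,3,4} → only 1 remains.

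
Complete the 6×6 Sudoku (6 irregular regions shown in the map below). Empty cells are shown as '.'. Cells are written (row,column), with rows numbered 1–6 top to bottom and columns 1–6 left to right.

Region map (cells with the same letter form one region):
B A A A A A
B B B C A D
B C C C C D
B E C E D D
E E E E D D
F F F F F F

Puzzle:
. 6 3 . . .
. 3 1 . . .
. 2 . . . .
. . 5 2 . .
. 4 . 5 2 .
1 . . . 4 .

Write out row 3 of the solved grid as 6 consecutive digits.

624135

(2,5) = 5: row 2 has {1,3}; col 5 has {2,4}; region has {3,6} → only 5 remains.
(4,2) = 1: row 4 has {2,5}; col 2 has {2,3,4,6}; region has {2,4,5} → only 1 remains.
(5,3) = 6: row 5 has {2,4,5}; col 3 has {1,3,5}; region has {1,2,4,5} → only 6 remains.
(6,2) = 5: row 6 has {1,4}; col 2 has {1,2,3,4,6}; region has {1,4} → only 5 remains.
(6,3) = 2: row 6 has {1,4,5}; col 3 has {1,3,5,6}; region has {1,4,5} → only 2 remains.
(1,5) = 1: row 1 has {3,6}; col 5 has {2,4,5}; region has {3,5,6} → only 1 remains.
(3,3) = 4: row 3 has {2}; col 3 has {1,2,3,5,6}; region has {2,5} → only 4 remains.
(5,1) = 3: row 5 has {2,4,5,6}; col 1 has {1}; region has {1,2,4,5,6} → only 3 remains.
(5,6) = 1: row 5 has {2,3,4,5,6}; col 6 has {}; region has {2} → only 1 remains.
(1,4) = 4: row 1 has {1,3,6}; col 4 has {2,5}; region has {1,3,5,6} → only 4 remains.
(1,6) = 2: row 1 has {1,3,4,6}; col 6 has {1}; region has {1,3,4,5,6} → only 2 remains.
(2,4) = 6: row 2 has {1,3,5}; col 4 has {2,4,5}; region has {2,4,5} → only 6 remains.
(2,6) = 4: row 2 has {1,3,5,6}; col 6 has {1,2}; region has {1,2} → only 4 remains.
(3,5) = 3: row 3 has {2,4}; col 5 has {1,2,4,5}; region has {2,4,5,6} → only 3 remains.
(4,5) = 6: row 4 has {1,2,5}; col 5 has {1,2,3,4,5}; region has {1,2,4} → only 6 remains.
(4,6) = 3: row 4 has {1,2,5,6}; col 6 has {1,2,4}; region has {1,2,4,6} → only 3 remains.
(6,4) = 3: row 6 has {1,2,4,5}; col 4 has {2,4,5,6}; region has {1,2,4,5} → only 3 remains.
(6,6) = 6: row 6 has {1,2,3,4,5}; col 6 has {1,2,3,4}; region has {1,2,3,4,5} → only 6 remains.
(1,1) = 5: row 1 has {1,2,3,4,6}; col 1 has {1,3}; region has {1,3} → only 5 remains.
(2,1) = 2: row 2 has {1,3,4,5,6}; col 1 has {1,3,5}; region has {1,3,5} → only 2 remains.
(3,1) = 6: row 3 has {2,3,4}; col 1 has {1,2,3,5}; region has {1,2,3,5} → only 6 remains.
(3,4) = 1: row 3 has {2,3,4,6}; col 4 has {2,3,4,5,6}; region has {2,3,4,5,6} → only 1 remains.
(3,6) = 5: row 3 has {1,2,3,4,6}; col 6 has {1,2,3,4,6}; region has {1,2,3,4,6} → only 5 remains.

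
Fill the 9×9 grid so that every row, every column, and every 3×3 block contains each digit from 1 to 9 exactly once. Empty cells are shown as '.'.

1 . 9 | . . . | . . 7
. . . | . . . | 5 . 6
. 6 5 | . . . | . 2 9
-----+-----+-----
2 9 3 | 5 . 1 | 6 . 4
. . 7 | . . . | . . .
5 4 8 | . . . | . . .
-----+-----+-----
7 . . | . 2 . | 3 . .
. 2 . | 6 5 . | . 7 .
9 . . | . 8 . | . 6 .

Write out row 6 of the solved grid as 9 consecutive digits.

548396712

R4C5 = 7: row 4 has {1,2,3,4,5,6,9}; col 5 has {2,5,8}; box has {1,5} → only 7 remains.
R4C8 = 8: row 4 has {1,2,3,4,5,6,7,9}; col 8 has {2,6,7}; box has {4,6} → only 8 remains.
R5C1 = 6: row 5 has {7}; col 1 has {1,2,5,7,9}; box has {2,3,4,5,7,8,9} → only 6 remains.
R5C2 = 1: row 5 has {6,7}; col 2 has {2,4,6,9}; box has {2,3,4,5,6,7,8,9} → only 1 remains.
R1C6 = 5: in row 1, 5 can only go here (every other open cell in that row sees a 5).
R1C4 = 2: in row 1, 2 can only go here (every other open cell in that row sees a 2).
R1C5 = 6: in row 1, 6 can only go here (every other open cell in that row sees a 6).
R2C3 = 2: in row 2, 2 can only go here (every other open cell in that row sees a 2).
R6C6 = 6: in row 6, 6 can only go here (every other open cell in that row sees a 6).
R6C7 = 7: in row 6, 7 can only go here (every other open cell in that row sees a 7).
R6C9 = 2: in row 6, 2 can only go here (every other open cell in that row sees a 2).
R5C7 = 9: row 5 has {1,6,7}; col 7 has {3,5,6,7}; box has {2,4,6,7,8} → only 9 remains.
R5C6 = 2: in row 5, 2 can only go here (every other open cell in that row sees a 2).
R5C4 = 8: in row 5, 8 can only go here (every other open cell in that row sees an 8).
R5C5 = 4: in row 5, 4 can only go here (every other open cell in that row sees a 4).
R6C8 = 1: in row 6, 1 can only go here (every other open cell in that row sees a 1).
R7C3 = 6: in row 7, 6 can only go here (every other open cell in that row sees a 6).
R8C6 = 9: in row 8, 9 can only go here (every other open cell in that row sees a 9).
R7C6 = 4: row 7 has {2,3,6,7}; col 6 has {1,2,5,6,9}; box has {2,5,6,8,9} → only 4 remains.
R7C4 = 1: row 7 has {2,3,4,6,7}; col 4 has {2,5,6,8}; box has {2,4,5,6,8,9} → only 1 remains.
R2C5 = 1: in row 2, 1 can only go here (every other open cell in that row sees a 1).
R3C5 = 3: row 3 has {2,5,6,9}; col 5 has {1,2,4,5,6,7,8}; box has {1,2,5,6} → only 3 remains.
R6C5 = 9: row 6 has {1,2,4,5,6,7,8}; col 5 has {1,2,3,4,5,6,7,8}; box has {1,2,4,5,6,7,8} → only 9 remains.
R6C4 = 3: row 6 has {1,2,4,5,6,7,8,9}; col 4 has {1,2,5,6,8}; box has {1,2,4,5,6,7,8,9} → only 3 remains.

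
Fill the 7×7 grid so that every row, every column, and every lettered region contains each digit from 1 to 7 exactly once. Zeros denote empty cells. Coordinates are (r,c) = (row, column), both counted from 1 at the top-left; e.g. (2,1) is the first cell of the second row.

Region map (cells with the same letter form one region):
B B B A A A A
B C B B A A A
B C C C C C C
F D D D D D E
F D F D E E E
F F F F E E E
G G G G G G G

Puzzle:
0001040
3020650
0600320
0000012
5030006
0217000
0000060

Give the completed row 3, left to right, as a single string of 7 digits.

1675324

(2,4) = 4: row 2 has {2,3,5,6}; col 4 has {1,7}; region has {2,3} → only 4 remains.
(2,7) = 7: row 2 has {2,3,4,5,6}; col 7 has {2,6}; region has {1,4,5,6} → only 7 remains.
(3,4) = 5: row 3 has {2,3,6}; col 4 has {1,4,7}; region has {2,3,6} → only 5 remains.
(5,4) = 2: row 5 has {3,5,6}; col 4 has {1,4,5,7}; region has {1} → only 2 remains.
(5,6) = 7: row 5 has {2,3,5,6}; col 6 has {1,2,4,5,6}; region has {2,6} → only 7 remains.
(6,6) = 3: row 6 has {1,2,7}; col 6 has {1,2,4,5,6,7}; region has {2,6,7} → only 3 remains.
(7,4) = 3: row 7 has {6}; col 4 has {1,2,4,5,7}; region has {6} → only 3 remains.
(1,5) = 2: row 1 has {1,4}; col 5 has {3,6}; region has {1,4,5,6,7} → only 2 remains.
(1,7) = 3: row 1 has {1,2,4}; col 7 has {2,6,7}; region has {1,2,4,5,6,7} → only 3 remains.
(2,2) = 1: row 2 has {2,3,4,5,6,7}; col 2 has {2,6}; region has {2,3,5,6} → only 1 remains.
(3,7) = 4: row 3 has {2,3,5,6}; col 7 has {2,3,6,7}; region has {1,2,3,5,6} → only 4 remains.
(4,4) = 6: row 4 has {1,2}; col 4 has {1,2,3,4,5,7}; region has {1,2} → only 6 remains.
(5,2) = 4: row 5 has {2,3,5,6,7}; col 2 has {1,2,6}; region has {1,2,6} → only 4 remains.
(5,5) = 1: row 5 has {2,3,4,5,6,7}; col 5 has {2,3,6}; region has {2,3,6,7} → only 1 remains.
(6,7) = 5: row 6 has {1,2,3,7}; col 7 has {2,3,4,6,7}; region has {1,2,3,6,7} → only 5 remains.
(7,7) = 1: row 7 has {3,6}; col 7 has {2,3,4,5,6,7}; region has {3,6} → only 1 remains.
(3,3) = 7: row 3 has {2,3,4,5,6}; col 3 has {1,2,3}; region has {1,2,3,4,5,6} → only 7 remains.
(4,1) = 4: row 4 has {1,2,6}; col 1 has {3,5}; region has {1,2,3,5,7} → only 4 remains.
(4,3) = 5: row 4 has {1,2,4,6}; col 3 has {1,2,3,7}; region has {1,2,4,6} → only 5 remains.
(4,5) = 7: row 4 has {1,2,4,5,6}; col 5 has {1,2,3,6}; region has {1,2,4,5,6} → only 7 remains.
(6,1) = 6: row 6 has {1,2,3,5,7}; col 1 has {3,4,5}; region has {1,2,3,4,5,7} → only 6 remains.
(6,5) = 4: row 6 has {1,2,3,5,6,7}; col 5 has {1,2,3,6,7}; region has {1,2,3,5,6,7} → only 4 remains.
(7,3) = 4: row 7 has {1,3,6}; col 3 has {1,2,3,5,7}; region has {1,3,6} → only 4 remains.
(7,5) = 5: row 7 has {1,3,4,6}; col 5 has {1,2,3,4,6,7}; region has {1,3,4,6} → only 5 remains.
(1,1) = 7: row 1 has {1,2,3,4}; col 1 has {3,4,5,6}; region has {2,3,4} → only 7 remains.
(1,2) = 5: row 1 has {1,2,3,4,7}; col 2 has {1,2,4,6}; region has {2,3,4,7} → only 5 remains.
(1,3) = 6: row 1 has {1,2,3,4,5,7}; col 3 has {1,2,3,4,5,7}; region has {2,3,4,5,7} → only 6 remains.
(3,1) = 1: row 3 has {2,3,4,5,6,7}; col 1 has {3,4,5,6,7}; region has {2,3,4,5,6,7} → only 1 remains.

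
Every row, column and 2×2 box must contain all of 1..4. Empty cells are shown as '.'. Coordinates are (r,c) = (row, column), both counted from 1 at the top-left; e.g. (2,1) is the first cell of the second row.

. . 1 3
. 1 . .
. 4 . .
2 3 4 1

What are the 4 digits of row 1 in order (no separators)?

(1,1) = 4: row 1 has {1,3}; col 1 has {2}; box has {1} → only 4 remains.
(1,2) = 2: row 1 has {1,3,4}; col 2 has {1,3,4}; box has {1,4} → only 2 remains.

4213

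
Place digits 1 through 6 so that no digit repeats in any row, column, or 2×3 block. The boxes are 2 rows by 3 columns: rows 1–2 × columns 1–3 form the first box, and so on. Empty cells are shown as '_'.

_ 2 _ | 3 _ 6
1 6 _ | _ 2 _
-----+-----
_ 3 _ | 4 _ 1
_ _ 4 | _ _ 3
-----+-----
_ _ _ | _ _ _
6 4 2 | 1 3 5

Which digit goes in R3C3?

6

R1C3 = 5: row 1 has {2,3,6}; col 3 has {2,4}; box has {1,2,6} → only 5 remains.
R2C3 = 3: row 2 has {1,2,6}; col 3 has {2,4,5}; box has {1,2,5,6} → only 3 remains.
R2C4 = 5: row 2 has {1,2,3,6}; col 4 has {1,3,4}; box has {2,3,6} → only 5 remains.
R2C6 = 4: row 2 has {1,2,3,5,6}; col 6 has {1,3,5,6}; box has {2,3,5,6} → only 4 remains.
R3C3 = 6: row 3 has {1,3,4}; col 3 has {2,3,4,5}; box has {3,4} → only 6 remains.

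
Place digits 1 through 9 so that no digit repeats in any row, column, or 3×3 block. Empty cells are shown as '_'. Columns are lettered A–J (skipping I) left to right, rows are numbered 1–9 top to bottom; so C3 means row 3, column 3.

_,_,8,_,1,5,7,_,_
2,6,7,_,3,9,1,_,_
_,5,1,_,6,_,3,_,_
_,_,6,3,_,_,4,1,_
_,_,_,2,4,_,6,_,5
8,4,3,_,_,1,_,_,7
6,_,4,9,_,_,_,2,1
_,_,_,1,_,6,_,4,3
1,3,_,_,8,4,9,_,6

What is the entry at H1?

6

B1 = 9: row 1 has {1,5,7,8}; col 2 has {3,4,5,6}; box has {1,2,5,6,7,8} → only 9 remains.
D1 = 4: row 1 has {1,5,7,8,9}; col 4 has {1,2,3,9}; box has {1,3,5,6,9} → only 4 remains.
H1 = 6: row 1 has {1,4,5,7,8,9}; col 8 has {1,2,4}; box has {1,3,7} → only 6 remains.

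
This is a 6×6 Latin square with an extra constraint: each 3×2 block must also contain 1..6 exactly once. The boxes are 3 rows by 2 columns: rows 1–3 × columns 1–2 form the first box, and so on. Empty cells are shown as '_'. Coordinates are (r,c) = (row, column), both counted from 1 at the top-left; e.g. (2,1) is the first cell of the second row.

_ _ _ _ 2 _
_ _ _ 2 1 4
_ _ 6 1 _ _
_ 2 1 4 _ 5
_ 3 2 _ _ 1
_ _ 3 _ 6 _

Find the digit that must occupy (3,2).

(2,3) = 5: row 2 has {1,2,4}; col 3 has {1,2,3,6}; box has {1,2,6} → only 5 remains.
(3,6) = 3: row 3 has {1,6}; col 6 has {1,4,5}; box has {1,2,4} → only 3 remains.
(4,1) = 6: row 4 has {1,2,4,5}; col 1 has {}; box has {2,3} → only 6 remains.
(4,5) = 3: row 4 has {1,2,4,5,6}; col 5 has {1,2,6}; box has {1,5,6} → only 3 remains.
(5,5) = 4: row 5 has {1,2,3}; col 5 has {1,2,3,6}; box has {1,3,5,6} → only 4 remains.
(6,4) = 5: row 6 has {3,6}; col 4 has {1,2,4}; box has {1,2,3,4} → only 5 remains.
(6,6) = 2: row 6 has {3,5,6}; col 6 has {1,3,4,5}; box has {1,3,4,5,6} → only 2 remains.
(1,3) = 4: row 1 has {2}; col 3 has {1,2,3,5,6}; box has {1,2,5,6} → only 4 remains.
(1,4) = 3: row 1 has {2,4}; col 4 has {1,2,4,5}; box has {1,2,4,5,6} → only 3 remains.
(1,6) = 6: row 1 has {2,3,4}; col 6 has {1,2,3,4,5}; box has {1,2,3,4} → only 6 remains.
(2,1) = 3: row 2 has {1,2,4,5}; col 1 has {6}; box has {} → only 3 remains.
(2,2) = 6: row 2 has {1,2,3,4,5}; col 2 has {2,3}; box has {3} → only 6 remains.
(3,5) = 5: row 3 has {1,3,6}; col 5 has {1,2,3,4,6}; box has {1,2,3,4,6} → only 5 remains.
(5,1) = 5: row 5 has {1,2,3,4}; col 1 has {3,6}; box has {2,3,6} → only 5 remains.
(5,4) = 6: row 5 has {1,2,3,4,5}; col 4 has {1,2,3,4,5}; box has {1,2,3,4,5} → only 6 remains.
(1,1) = 1: row 1 has {2,3,4,6}; col 1 has {3,5,6}; box has {3,6} → only 1 remains.
(1,2) = 5: row 1 has {1,2,3,4,6}; col 2 has {2,3,6}; box has {1,3,6} → only 5 remains.
(3,2) = 4: row 3 has {1,3,5,6}; col 2 has {2,3,5,6}; box has {1,3,5,6} → only 4 remains.

4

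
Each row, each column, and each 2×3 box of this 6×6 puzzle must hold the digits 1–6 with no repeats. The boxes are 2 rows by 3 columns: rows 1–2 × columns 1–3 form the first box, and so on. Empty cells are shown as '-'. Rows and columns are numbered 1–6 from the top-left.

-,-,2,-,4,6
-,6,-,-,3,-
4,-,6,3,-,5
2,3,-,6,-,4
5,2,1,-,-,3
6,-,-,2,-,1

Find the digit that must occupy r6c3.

r2c1 = 1: row 2 has {3,6}; col 1 has {2,4,5,6}; box has {2,6} → only 1 remains.
r2c4 = 5: row 2 has {1,3,6}; col 4 has {2,3,6}; box has {3,4,6} → only 5 remains.
r2c6 = 2: row 2 has {1,3,5,6}; col 6 has {1,3,4,5,6}; box has {3,4,5,6} → only 2 remains.
r3c2 = 1: row 3 has {3,4,5,6}; col 2 has {2,3,6}; box has {2,3,4,6} → only 1 remains.
r3c5 = 2: row 3 has {1,3,4,5,6}; col 5 has {3,4}; box has {3,4,5,6} → only 2 remains.
r4c3 = 5: row 4 has {2,3,4,6}; col 3 has {1,2,6}; box has {1,2,3,4,6} → only 5 remains.
r4c5 = 1: row 4 has {2,3,4,5,6}; col 5 has {2,3,4}; box has {2,3,4,5,6} → only 1 remains.
r5c4 = 4: row 5 has {1,2,3,5}; col 4 has {2,3,5,6}; box has {1,2,3} → only 4 remains.
r5c5 = 6: row 5 has {1,2,3,4,5}; col 5 has {1,2,3,4}; box has {1,2,3,4} → only 6 remains.
r6c2 = 4: row 6 has {1,2,6}; col 2 has {1,2,3,6}; box has {1,2,5,6} → only 4 remains.
r6c3 = 3: row 6 has {1,2,4,6}; col 3 has {1,2,5,6}; box has {1,2,4,5,6} → only 3 remains.

3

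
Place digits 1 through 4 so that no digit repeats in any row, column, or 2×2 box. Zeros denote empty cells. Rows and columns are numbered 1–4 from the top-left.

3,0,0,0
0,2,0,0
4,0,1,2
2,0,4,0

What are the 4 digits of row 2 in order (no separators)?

1234

row 1, column 3 = 2: row 1 has {3}; col 3 has {1,4}; box has {} → only 2 remains.
row 2, column 1 = 1: row 2 has {2}; col 1 has {2,3,4}; box has {2,3} → only 1 remains.
row 2, column 3 = 3: row 2 has {1,2}; col 3 has {1,2,4}; box has {2} → only 3 remains.
row 2, column 4 = 4: row 2 has {1,2,3}; col 4 has {2}; box has {2,3} → only 4 remains.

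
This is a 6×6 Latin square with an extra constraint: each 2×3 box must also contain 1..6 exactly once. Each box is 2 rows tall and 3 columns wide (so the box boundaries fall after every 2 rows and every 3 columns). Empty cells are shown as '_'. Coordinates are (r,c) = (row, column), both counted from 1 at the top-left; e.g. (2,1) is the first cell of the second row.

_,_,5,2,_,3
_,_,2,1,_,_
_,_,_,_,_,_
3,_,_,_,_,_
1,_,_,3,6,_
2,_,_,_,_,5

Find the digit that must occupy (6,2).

6

(1,5) = 4 (sole candidate).
(2,5) = 5 (sole candidate).
(2,6) = 6 (sole candidate).
(5,3) = 4 (sole candidate).
(5,6) = 2 (sole candidate).
(6,4) = 4 (sole candidate).
(6,5) = 1 (sole candidate).
(1,1) = 6 (sole candidate).
(1,2) = 1 (sole candidate).
(2,1) = 4 (sole candidate).
(2,2) = 3 (sole candidate).
(3,1) = 5 (sole candidate).
(3,4) = 6 (sole candidate).
(4,4) = 5 (sole candidate).
(4,5) = 2 (sole candidate).
(5,2) = 5 (sole candidate).
(6,2) = 6: row 6 has {1,2,4,5}; col 2 has {1,3,5}; box has {1,2,4,5} → only 6 remains.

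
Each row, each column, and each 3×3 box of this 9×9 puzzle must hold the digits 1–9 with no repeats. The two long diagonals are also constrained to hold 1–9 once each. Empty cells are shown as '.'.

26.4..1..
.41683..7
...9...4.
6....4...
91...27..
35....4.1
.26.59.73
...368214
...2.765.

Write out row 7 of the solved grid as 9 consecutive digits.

row 1, column 5 = 7 (sole candidate).
row 1, column 6 = 5 (sole candidate).
row 2, column 1 = 5 (sole candidate).
row 2, column 7 = 9 (sole candidate).
row 2, column 8 = 2 (sole candidate).
row 3, column 6 = 1 (sole candidate).
row 5, column 5 = 3 (sole candidate).
row 6, column 5 = 9 (sole candidate).
row 6, column 6 = 6 (sole candidate).
row 6, column 8 = 8 (sole candidate).
row 7, column 4 = 1: row 7 has {2,3,5,6,7,9}; col 4 has {2,3,4,6,9}; box has {2,3,5,6,7,8,9} → only 1 remains.
row 7, column 7 = 8: row 7 has {1,2,3,5,6,7,9}; col 7 has {1,2,4,6,7,9}; box has {1,2,3,4,5,6,7}; main diagonal has {1,2,3,4,6} → only 8 remains.
row 8, column 1 = 7 (sole candidate).
row 8, column 2 = 9 (sole candidate).
row 8, column 3 = 5 (sole candidate).
row 9, column 5 = 4 (sole candidate).
row 9, column 9 = 9 (sole candidate).
row 1, column 8 = 3 (sole candidate).
row 1, column 9 = 8 (sole candidate).
row 3, column 1 = 8 (sole candidate).
row 3, column 3 = 7 (sole candidate).
row 3, column 5 = 2 (sole candidate).
row 3, column 7 = 5 (sole candidate).
row 3, column 9 = 6 (sole candidate).
row 4, column 4 = 5 (sole candidate).
row 4, column 5 = 1 (sole candidate).
row 4, column 7 = 3 (sole candidate).
row 4, column 8 = 9 (sole candidate).
row 4, column 9 = 2 (sole candidate).
row 5, column 4 = 8 (sole candidate).
row 5, column 8 = 6 (sole candidate).
row 5, column 9 = 5 (sole candidate).
row 6, column 3 = 2 (sole candidate).
row 6, column 4 = 7 (sole candidate).
row 7, column 1 = 4: row 7 has {1,2,3,5,6,7,8,9}; col 1 has {2,3,5,6,7,8,9}; box has {2,5,6,7,9} → only 4 remains.

426159873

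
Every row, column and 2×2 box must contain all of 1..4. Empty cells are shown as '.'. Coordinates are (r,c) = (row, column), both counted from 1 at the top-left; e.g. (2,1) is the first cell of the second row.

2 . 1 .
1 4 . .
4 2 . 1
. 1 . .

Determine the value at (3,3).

3

(1,2) = 3: row 1 has {1,2}; col 2 has {1,2,4}; box has {1,2,4} → only 3 remains.
(1,4) = 4: row 1 has {1,2,3}; col 4 has {1}; box has {1} → only 4 remains.
(3,3) = 3: row 3 has {1,2,4}; col 3 has {1}; box has {1} → only 3 remains.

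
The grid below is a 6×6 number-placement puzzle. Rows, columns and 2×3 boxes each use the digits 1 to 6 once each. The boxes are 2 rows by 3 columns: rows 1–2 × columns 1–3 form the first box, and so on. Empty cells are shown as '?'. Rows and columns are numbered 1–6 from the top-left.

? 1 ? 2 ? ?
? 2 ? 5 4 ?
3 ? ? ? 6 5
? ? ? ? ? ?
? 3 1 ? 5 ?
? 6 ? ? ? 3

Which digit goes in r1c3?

r1c5 = 3: row 1 has {1,2}; col 5 has {4,5,6}; box has {2,4,5} → only 3 remains.
r1c6 = 6: row 1 has {1,2,3}; col 6 has {3,5}; box has {2,3,4,5} → only 6 remains.
r2c1 = 6: row 2 has {2,4,5}; col 1 has {3}; box has {1,2} → only 6 remains.
r2c3 = 3: row 2 has {2,4,5,6}; col 3 has {1}; box has {1,2,6} → only 3 remains.
r2c6 = 1: row 2 has {2,3,4,5,6}; col 6 has {3,5,6}; box has {2,3,4,5,6} → only 1 remains.
r3c2 = 4: row 3 has {3,5,6}; col 2 has {1,2,3,6}; box has {3} → only 4 remains.
r3c3 = 2: row 3 has {3,4,5,6}; col 3 has {1,3}; box has {3,4} → only 2 remains.
r3c4 = 1: row 3 has {2,3,4,5,6}; col 4 has {2,5}; box has {5,6} → only 1 remains.
r4c2 = 5: row 4 has {}; col 2 has {1,2,3,4,6}; box has {2,3,4} → only 5 remains.
r4c3 = 6: row 4 has {5}; col 3 has {1,2,3}; box has {2,3,4,5} → only 6 remains.
r4c5 = 2: row 4 has {5,6}; col 5 has {3,4,5,6}; box has {1,5,6} → only 2 remains.
r4c6 = 4: row 4 has {2,5,6}; col 6 has {1,3,5,6}; box has {1,2,5,6} → only 4 remains.
r5c6 = 2: row 5 has {1,3,5}; col 6 has {1,3,4,5,6}; box has {3,5} → only 2 remains.
r6c4 = 4: row 6 has {3,6}; col 4 has {1,2,5}; box has {2,3,5} → only 4 remains.
r6c5 = 1: row 6 has {3,4,6}; col 5 has {2,3,4,5,6}; box has {2,3,4,5} → only 1 remains.
r4c1 = 1: row 4 has {2,4,5,6}; col 1 has {3,6}; box has {2,3,4,5,6} → only 1 remains.
r4c4 = 3: row 4 has {1,2,4,5,6}; col 4 has {1,2,4,5}; box has {1,2,4,5,6} → only 3 remains.
r5c1 = 4: row 5 has {1,2,3,5}; col 1 has {1,3,6}; box has {1,3,6} → only 4 remains.
r5c4 = 6: row 5 has {1,2,3,4,5}; col 4 has {1,2,3,4,5}; box has {1,2,3,4,5} → only 6 remains.
r6c3 = 5: row 6 has {1,3,4,6}; col 3 has {1,2,3,6}; box has {1,3,4,6} → only 5 remains.
r1c1 = 5: row 1 has {1,2,3,6}; col 1 has {1,3,4,6}; box has {1,2,3,6} → only 5 remains.
r1c3 = 4: row 1 has {1,2,3,5,6}; col 3 has {1,2,3,5,6}; box has {1,2,3,5,6} → only 4 remains.

4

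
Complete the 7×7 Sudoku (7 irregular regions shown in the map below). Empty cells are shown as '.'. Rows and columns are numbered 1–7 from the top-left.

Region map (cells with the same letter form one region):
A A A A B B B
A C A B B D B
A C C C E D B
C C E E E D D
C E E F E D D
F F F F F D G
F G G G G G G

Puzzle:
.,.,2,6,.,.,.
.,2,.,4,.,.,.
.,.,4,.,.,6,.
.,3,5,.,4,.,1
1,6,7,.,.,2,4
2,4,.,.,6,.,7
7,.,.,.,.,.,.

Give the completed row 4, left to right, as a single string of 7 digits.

6352471

r4c1 = 6: row 4 has {1,3,4,5}; col 1 has {1,2,7}; region has {1,2,3,4} → only 6 remains.
r4c4 = 2: row 4 has {1,3,4,5,6}; col 4 has {4,6}; region has {4,5,6,7} → only 2 remains.
r4c6 = 7: row 4 has {1,2,3,4,5,6}; col 6 has {2,6}; region has {1,2,4,6} → only 7 remains.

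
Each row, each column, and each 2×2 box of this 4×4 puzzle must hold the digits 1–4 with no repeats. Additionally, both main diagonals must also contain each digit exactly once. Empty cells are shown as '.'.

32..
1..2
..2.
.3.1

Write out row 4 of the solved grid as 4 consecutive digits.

2341

row 1, column 4 = 4: row 1 has {2,3}; col 4 has {1,2}; box has {2}; anti-diagonal has {} → only 4 remains.
row 2, column 2 = 4: row 2 has {1,2}; col 2 has {2,3}; box has {1,2,3}; main diagonal has {1,2,3} → only 4 remains.
row 2, column 3 = 3: row 2 has {1,2,4}; col 3 has {2}; box has {2,4}; anti-diagonal has {4} → only 3 remains.
row 3, column 1 = 4: row 3 has {2}; col 1 has {1,3}; box has {3} → only 4 remains.
row 3, column 2 = 1: row 3 has {2,4}; col 2 has {2,3,4}; box has {3,4}; anti-diagonal has {3,4} → only 1 remains.
row 3, column 4 = 3: row 3 has {1,2,4}; col 4 has {1,2,4}; box has {1,2} → only 3 remains.
row 4, column 1 = 2: row 4 has {1,3}; col 1 has {1,3,4}; box has {1,3,4}; anti-diagonal has {1,3,4} → only 2 remains.
row 4, column 3 = 4: row 4 has {1,2,3}; col 3 has {2,3}; box has {1,2,3} → only 4 remains.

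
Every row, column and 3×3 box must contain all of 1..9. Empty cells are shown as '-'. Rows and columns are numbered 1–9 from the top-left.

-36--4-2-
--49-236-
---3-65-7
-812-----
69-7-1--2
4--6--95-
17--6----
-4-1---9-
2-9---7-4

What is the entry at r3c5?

r6c2 = 2: row 6 has {4,5,6,9}; col 2 has {3,4,7,8,9}; box has {1,4,6,8,9} → only 2 remains.
r3c2 = 1: row 3 has {3,5,6,7}; col 2 has {2,3,4,7,8,9}; box has {3,4,6} → only 1 remains.
r3c5 = 8: row 3 has {1,3,5,6,7}; col 5 has {6}; box has {2,3,4,6,9} → only 8 remains.

8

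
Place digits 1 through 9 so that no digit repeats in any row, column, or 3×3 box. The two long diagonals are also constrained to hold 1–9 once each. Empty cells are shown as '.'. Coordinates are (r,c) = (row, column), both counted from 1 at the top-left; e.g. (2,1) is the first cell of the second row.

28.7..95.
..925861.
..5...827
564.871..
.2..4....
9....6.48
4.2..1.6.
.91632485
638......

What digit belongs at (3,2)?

(1,9) = 3: row 1 has {2,5,7,8,9}; col 9 has {5,7,8}; box has {1,2,5,6,7,8,9}; anti-diagonal has {1,2,4,6,7,8,9} → only 3 remains.
(2,2) = 7: row 2 has {1,2,5,6,8,9}; col 2 has {2,3,6,8,9}; box has {2,5,8,9}; main diagonal has {2,4,5,6,8} → only 7 remains.
(2,9) = 4: row 2 has {1,2,5,6,7,8,9}; col 9 has {3,5,7,8}; box has {1,2,3,5,6,7,8,9} → only 4 remains.
(6,2) = 1: row 6 has {4,6,8,9}; col 2 has {2,3,6,7,8,9}; box has {2,4,5,6,9} → only 1 remains.
(6,4) = 5: row 6 has {1,4,6,8,9}; col 4 has {2,6,7}; box has {4,6,7,8}; anti-diagonal has {1,2,3,4,6,7,8,9} → only 5 remains.
(6,5) = 2: row 6 has {1,4,5,6,8,9}; col 5 has {3,4,5,8}; box has {4,5,6,7,8} → only 2 remains.
(7,2) = 5: row 7 has {1,2,4,6}; col 2 has {1,2,3,6,7,8,9}; box has {1,2,3,4,6,8,9} → only 5 remains.
(7,7) = 3: row 7 has {1,2,4,5,6}; col 7 has {1,4,6,8,9}; box has {4,5,6,8}; main diagonal has {2,4,5,6,7,8} → only 3 remains.
(7,9) = 9: row 7 has {1,2,3,4,5,6}; col 9 has {3,4,5,7,8}; box has {3,4,5,6,8} → only 9 remains.
(8,1) = 7: row 8 has {1,2,3,4,5,6,8,9}; col 1 has {2,4,5,6,9}; box has {1,2,3,4,5,6,8,9} → only 7 remains.
(9,8) = 7: row 9 has {3,6,8}; col 8 has {1,2,4,5,6,8}; box has {3,4,5,6,8,9} → only 7 remains.
(9,9) = 1: row 9 has {3,6,7,8}; col 9 has {3,4,5,7,8,9}; box has {3,4,5,6,7,8,9}; main diagonal has {2,3,4,5,6,7,8} → only 1 remains.
(1,3) = 6: row 1 has {2,3,5,7,8,9}; col 3 has {1,2,4,5,8,9}; box has {2,5,7,8,9} → only 6 remains.
(1,5) = 1: row 1 has {2,3,5,6,7,8,9}; col 5 has {2,3,4,5,8}; box has {2,5,7,8} → only 1 remains.
(1,6) = 4: row 1 has {1,2,3,5,6,7,8,9}; col 6 has {1,2,6,7,8}; box has {1,2,5,7,8} → only 4 remains.
(2,1) = 3: row 2 has {1,2,4,5,6,7,8,9}; col 1 has {2,4,5,6,7,9}; box has {2,5,6,7,8,9} → only 3 remains.
(3,1) = 1: row 3 has {2,5,7,8}; col 1 has {2,3,4,5,6,7,9}; box has {2,3,5,6,7,8,9} → only 1 remains.
(3,2) = 4: row 3 has {1,2,5,7,8}; col 2 has {1,2,3,5,6,7,8,9}; box has {1,2,3,5,6,7,8,9} → only 4 remains.

4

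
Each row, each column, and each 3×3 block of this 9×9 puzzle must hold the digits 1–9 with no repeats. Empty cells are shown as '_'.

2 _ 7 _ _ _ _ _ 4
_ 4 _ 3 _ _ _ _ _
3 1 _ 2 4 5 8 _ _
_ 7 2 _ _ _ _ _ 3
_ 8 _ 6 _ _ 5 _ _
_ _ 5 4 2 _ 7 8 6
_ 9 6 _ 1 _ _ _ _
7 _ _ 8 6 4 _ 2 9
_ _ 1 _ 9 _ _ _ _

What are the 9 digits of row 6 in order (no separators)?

135429786

r1c5 = 8 (sole candidate).
r2c5 = 7 (sole candidate).
r3c3 = 9 (sole candidate).
r3c9 = 7 (sole candidate).
r4c5 = 5 (sole candidate).
r5c5 = 3 (sole candidate).
r6c2 = 3: row 6 has {2,4,5,6,7,8}; col 2 has {1,4,7,8,9}; box has {2,5,7,8} → only 3 remains.
r8c2 = 5 (sole candidate).
r8c3 = 3 (sole candidate).
r8c7 = 1 (sole candidate).
r9c2 = 2 (sole candidate).
r1c2 = 6 (sole candidate).
r2c3 = 8 (sole candidate).
r3c8 = 6 (sole candidate).
r5c3 = 4 (sole candidate).
r2c1 = 5 (sole candidate).
r1c8 = 5 (hidden single in row 1).
r1c7 = 3 (hidden single in row 1).
r7c7 = 4 (sole candidate).
r9c7 = 6 (sole candidate).
r4c7 = 9 (sole candidate).
r5c8 = 1 (sole candidate).
r5c9 = 2 (sole candidate).
r7c1 = 8 (sole candidate).
r7c9 = 5 (sole candidate).
r9c1 = 4 (sole candidate).
r9c9 = 8 (sole candidate).
r2c7 = 2 (sole candidate).
r2c8 = 9 (sole candidate).
r2c9 = 1 (sole candidate).
r4c4 = 1 (sole candidate).
r4c6 = 8 (sole candidate).
r4c8 = 4 (sole candidate).
r5c1 = 9 (sole candidate).
r5c6 = 7 (sole candidate).
r6c1 = 1: row 6 has {2,3,4,5,6,7,8}; col 1 has {2,3,4,5,7,8,9}; box has {2,3,4,5,7,8,9} → only 1 remains.
r6c6 = 9: row 6 has {1,2,3,4,5,6,7,8}; col 6 has {4,5,7,8}; box has {1,2,3,4,5,6,7,8} → only 9 remains.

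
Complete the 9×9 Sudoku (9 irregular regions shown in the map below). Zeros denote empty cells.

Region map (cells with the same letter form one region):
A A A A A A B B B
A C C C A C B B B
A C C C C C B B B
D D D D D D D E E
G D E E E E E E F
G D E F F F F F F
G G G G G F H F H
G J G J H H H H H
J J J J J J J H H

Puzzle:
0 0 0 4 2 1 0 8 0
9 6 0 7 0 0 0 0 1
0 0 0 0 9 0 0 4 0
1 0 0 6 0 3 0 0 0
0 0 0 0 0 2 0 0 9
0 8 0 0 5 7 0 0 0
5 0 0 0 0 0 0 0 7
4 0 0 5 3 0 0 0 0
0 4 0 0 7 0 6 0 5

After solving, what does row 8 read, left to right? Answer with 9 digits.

417536892

r2c5 = 8: row 2 has {1,6,7,9}; col 5 has {2,3,5,7,9}; region has {1,2,4,9} → only 8 remains.
r4c5 = 4: row 4 has {1,3,6}; col 5 has {2,3,5,7,8,9}; region has {1,3,6,8} → only 4 remains.
r4c9 = 8: row 4 has {1,3,4,6}; col 9 has {1,5,7,9}; region has {2} → only 8 remains.
r1c7 = 9: in row 1, 9 can only go here (every other open cell in that row sees a 9).
r5c1 = 8: in row 5, 8 can only go here (every other open cell in that row sees an 8).
r6c3 = 9: in row 6, 9 can only go here (every other open cell in that row sees a 9).
r4c2 = 9: in row 4, 9 can only go here (every other open cell in that row sees a 9).
r7c4 = 9: in row 7, 9 can only go here (every other open cell in that row sees a 9).
r8c3 = 7: in row 8, 7 can only go here (every other open cell in that row sees a 7).
r6c9 = 4: in column 9, 4 can only go here (every other open cell in that column sees a 4).
r7c7 = 4: in row 7, 4 can only go here (every other open cell in that row sees a 4).
r5c3 = 4: in row 5, 4 can only go here (every other open cell in that row sees a 4).
r2c6 = 4: in row 2, 4 can only go here (every other open cell in that row sees a 4).
r7c6 = 8: in row 7, 8 can only go here (every other open cell in that row sees an 8).
r3c6 = 5: row 3 has {4,9}; col 6 has {1,2,3,4,7,8}; region has {4,6,7,9} → only 5 remains.
r9c6 = 9: row 9 has {4,5,6,7}; col 6 has {1,2,3,4,5,7,8}; region has {4,5,6,7} → only 9 remains.
r8c6 = 6: row 8 has {3,4,5,7}; col 6 has {1,2,3,4,5,7,8,9}; region has {3,4,5,7} → only 6 remains.
r8c9 = 2: row 8 has {3,4,5,6,7}; col 9 has {1,4,5,7,8,9}; region has {3,4,5,6,7} → only 2 remains.
r9c8 = 1: row 9 has {4,5,6,7,9}; col 8 has {4,8}; region has {2,3,4,5,6,7} → only 1 remains.
r8c2 = 1: row 8 has {2,3,4,5,6,7}; col 2 has {4,6,8,9}; region has {4,5,6,7,9} → only 1 remains.
r8c7 = 8: row 8 has {1,2,3,4,5,6,7}; col 7 has {4,6,9}; region has {1,2,3,4,5,6,7} → only 8 remains.
r8c8 = 9: row 8 has {1,2,3,4,5,6,7,8}; col 8 has {1,4,8}; region has {1,2,3,4,5,6,7,8} → only 9 remains.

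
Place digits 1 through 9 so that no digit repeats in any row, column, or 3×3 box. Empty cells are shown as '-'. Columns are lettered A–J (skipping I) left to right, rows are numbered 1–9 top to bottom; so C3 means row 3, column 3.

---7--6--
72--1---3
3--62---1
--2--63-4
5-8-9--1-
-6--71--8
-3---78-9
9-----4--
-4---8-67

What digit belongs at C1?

9

A4 = 1 (sole candidate).
B5 = 7 (sole candidate).
G5 = 2 (sole candidate).
J5 = 6 (sole candidate).
A6 = 4 (sole candidate).
A9 = 2 (sole candidate).
A1 = 8 (sole candidate).
B4 = 9 (sole candidate).
C6 = 3 (sole candidate).
A7 = 6 (sole candidate).
B3 = 5 (sole candidate).
B1 = 1 (sole candidate).
B8 = 8 (sole candidate).
C2 = 6 (hidden single in row 2).
H3 = 8 (hidden single in row 3).
D2 = 8 (hidden single in row 2).
D4 = 5 (sole candidate).
E4 = 8 (sole candidate).
H4 = 7 (sole candidate).
D6 = 2 (sole candidate).
G3 = 7 (hidden single in row 3).
H7 = 2 (hidden single in row 7).
J8 = 5 (sole candidate).
G9 = 1 (sole candidate).
J1 = 2 (sole candidate).
H8 = 3 (sole candidate).
C9 = 5 (sole candidate).
E9 = 3 (sole candidate).
C7 = 1 (sole candidate).
D7 = 4 (sole candidate).
E7 = 5 (sole candidate).
C8 = 7 (sole candidate).
D8 = 1 (sole candidate).
E8 = 6 (sole candidate).
F8 = 2 (sole candidate).
D9 = 9 (sole candidate).
E1 = 4 (sole candidate).
F3 = 9 (sole candidate).
D5 = 3 (sole candidate).
F5 = 4 (sole candidate).
C1 = 9: row 1 has {1,2,4,6,7,8}; col 3 has {1,2,3,5,6,7,8}; box has {1,2,3,5,6,7,8} → only 9 remains.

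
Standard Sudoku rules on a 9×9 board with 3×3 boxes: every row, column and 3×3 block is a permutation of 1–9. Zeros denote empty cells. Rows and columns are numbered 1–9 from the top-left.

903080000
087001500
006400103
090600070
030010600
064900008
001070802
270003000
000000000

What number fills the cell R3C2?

2

R2C1 = 4 (sole candidate).
R3C1 = 5 (sole candidate).
R3C2 = 2: row 3 has {1,3,4,5,6}; col 2 has {3,6,7,8,9}; box has {3,4,5,6,7,8,9} → only 2 remains.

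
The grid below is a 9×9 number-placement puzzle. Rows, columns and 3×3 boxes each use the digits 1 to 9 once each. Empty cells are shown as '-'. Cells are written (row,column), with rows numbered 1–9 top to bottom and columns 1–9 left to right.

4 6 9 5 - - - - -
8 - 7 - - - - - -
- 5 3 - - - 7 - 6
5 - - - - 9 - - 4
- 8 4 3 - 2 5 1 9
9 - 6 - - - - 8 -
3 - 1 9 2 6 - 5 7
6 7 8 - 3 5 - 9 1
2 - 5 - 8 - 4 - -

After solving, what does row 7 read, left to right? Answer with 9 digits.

(3,1) = 1 (sole candidate).
(4,3) = 2 (sole candidate).
(5,1) = 7 (sole candidate).
(5,5) = 6 (sole candidate).
(7,2) = 4: row 7 has {1,2,3,5,6,7,9}; col 2 has {5,6,7,8}; box has {1,2,3,5,6,7,8} → only 4 remains.
(7,7) = 8: row 7 has {1,2,3,4,5,6,7,9}; col 7 has {4,5,7}; box has {1,4,5,7,9} → only 8 remains.

341926857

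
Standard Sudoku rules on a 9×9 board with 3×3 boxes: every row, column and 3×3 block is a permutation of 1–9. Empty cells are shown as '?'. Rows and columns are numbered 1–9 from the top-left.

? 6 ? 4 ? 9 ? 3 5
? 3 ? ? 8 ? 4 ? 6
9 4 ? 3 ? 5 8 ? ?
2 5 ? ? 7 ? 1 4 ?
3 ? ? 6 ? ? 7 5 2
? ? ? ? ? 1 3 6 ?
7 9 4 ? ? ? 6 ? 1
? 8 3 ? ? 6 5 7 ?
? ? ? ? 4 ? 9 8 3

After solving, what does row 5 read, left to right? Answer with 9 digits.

318694752

r1c7 = 2 (sole candidate).
r3c8 = 1 (sole candidate).
r3c9 = 7 (sole candidate).
r5c2 = 1: row 5 has {2,3,5,6,7}; col 2 has {3,4,5,6,8,9}; box has {2,3,5} → only 1 remains.
r5c5 = 9: row 5 has {1,2,3,5,6,7}; col 5 has {4,7,8}; box has {1,6,7} → only 9 remains.
r6c2 = 7 (sole candidate).
r7c8 = 2 (sole candidate).
r8c1 = 1 (sole candidate).
r8c5 = 2 (sole candidate).
r8c9 = 4 (sole candidate).
r9c2 = 2 (sole candidate).
r9c6 = 7 (sole candidate).
r1c1 = 8 (sole candidate).
r1c5 = 1 (sole candidate).
r2c1 = 5 (sole candidate).
r2c6 = 2 (sole candidate).
r2c8 = 9 (sole candidate).
r3c3 = 2 (sole candidate).
r3c5 = 6 (sole candidate).
r4c4 = 8 (sole candidate).
r4c6 = 3 (sole candidate).
r4c9 = 9 (sole candidate).
r5c3 = 8: row 5 has {1,2,3,5,6,7,9}; col 3 has {2,3,4}; box has {1,2,3,5,7} → only 8 remains.
r5c6 = 4: row 5 has {1,2,3,5,6,7,8,9}; col 6 has {1,2,3,5,6,7,9}; box has {1,3,6,7,8,9} → only 4 remains.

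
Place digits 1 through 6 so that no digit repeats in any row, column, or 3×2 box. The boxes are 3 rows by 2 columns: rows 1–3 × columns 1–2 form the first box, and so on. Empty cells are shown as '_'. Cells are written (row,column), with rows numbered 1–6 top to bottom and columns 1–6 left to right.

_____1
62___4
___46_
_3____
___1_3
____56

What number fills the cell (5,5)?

4

(2,5) = 3: row 2 has {2,4,6}; col 5 has {5,6}; box has {1,4,6} → only 3 remains.
(4,6) = 2: row 4 has {3}; col 6 has {1,3,4,6}; box has {3,5,6} → only 2 remains.
(5,5) = 4: row 5 has {1,3}; col 5 has {3,5,6}; box has {2,3,5,6} → only 4 remains.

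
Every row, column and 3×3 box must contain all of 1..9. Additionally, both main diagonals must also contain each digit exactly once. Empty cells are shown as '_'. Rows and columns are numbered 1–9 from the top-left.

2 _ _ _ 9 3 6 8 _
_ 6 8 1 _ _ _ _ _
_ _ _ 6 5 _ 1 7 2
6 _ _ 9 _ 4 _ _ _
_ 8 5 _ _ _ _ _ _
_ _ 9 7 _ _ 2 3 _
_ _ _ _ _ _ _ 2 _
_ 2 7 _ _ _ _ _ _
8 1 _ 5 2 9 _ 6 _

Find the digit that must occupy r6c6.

r1c4 = 4: row 1 has {2,3,6,8,9}; col 4 has {1,5,6,7,9}; box has {1,3,5,6,9} → only 4 remains.
r1c9 = 5: row 1 has {2,3,4,6,8,9}; col 9 has {2}; box has {1,2,6,7,8}; anti-diagonal has {1,2,4,7,8} → only 5 remains.
r2c5 = 7: row 2 has {1,6,8}; col 5 has {2,5,9}; box has {1,3,4,5,6,9} → only 7 remains.
r2c6 = 2: row 2 has {1,6,7,8}; col 6 has {3,4,9}; box has {1,3,4,5,6,7,9} → only 2 remains.
r2c8 = 9: row 2 has {1,2,6,7,8}; col 8 has {2,3,6,7,8}; box has {1,2,5,6,7,8}; anti-diagonal has {1,2,4,5,7,8} → only 9 remains.
r3c6 = 8: row 3 has {1,2,5,6,7}; col 6 has {2,3,4,9}; box has {1,2,3,4,5,6,7,9} → only 8 remains.
r5c5 = 3: row 5 has {5,8}; col 5 has {2,5,7,9}; box has {4,7,9}; main diagonal has {2,6,9}; anti-diagonal has {1,2,4,5,7,8,9} → only 3 remains.
r6c2 = 4: row 6 has {2,3,7,9}; col 2 has {1,2,6,8}; box has {5,6,8,9} → only 4 remains.
r7c3 = 6: row 7 has {2}; col 3 has {5,7,8,9}; box has {1,2,7,8}; anti-diagonal has {1,2,3,4,5,7,8,9} → only 6 remains.
r1c2 = 7: row 1 has {2,3,4,5,6,8,9}; col 2 has {1,2,4,6,8}; box has {2,6,8} → only 7 remains.
r1c3 = 1: row 1 has {2,3,4,5,6,7,8,9}; col 3 has {5,6,7,8,9}; box has {2,6,7,8} → only 1 remains.
r3c3 = 4: row 3 has {1,2,5,6,7,8}; col 3 has {1,5,6,7,8,9}; box has {1,2,6,7,8}; main diagonal has {2,3,6,9} → only 4 remains.
r4c2 = 3: row 4 has {4,6,9}; col 2 has {1,2,4,6,7,8}; box has {4,5,6,8,9} → only 3 remains.
r4c3 = 2: row 4 has {3,4,6,9}; col 3 has {1,4,5,6,7,8,9}; box has {3,4,5,6,8,9} → only 2 remains.
r5c4 = 2: row 5 has {3,5,8}; col 4 has {1,4,5,6,7,9}; box has {3,4,7,9} → only 2 remains.
r6c1 = 1: row 6 has {2,3,4,7,9}; col 1 has {2,6,8}; box has {2,3,4,5,6,8,9} → only 1 remains.
r6c6 = 5: row 6 has {1,2,3,4,7,9}; col 6 has {2,3,4,8,9}; box has {2,3,4,7,9}; main diagonal has {2,3,4,6,9} → only 5 remains.

5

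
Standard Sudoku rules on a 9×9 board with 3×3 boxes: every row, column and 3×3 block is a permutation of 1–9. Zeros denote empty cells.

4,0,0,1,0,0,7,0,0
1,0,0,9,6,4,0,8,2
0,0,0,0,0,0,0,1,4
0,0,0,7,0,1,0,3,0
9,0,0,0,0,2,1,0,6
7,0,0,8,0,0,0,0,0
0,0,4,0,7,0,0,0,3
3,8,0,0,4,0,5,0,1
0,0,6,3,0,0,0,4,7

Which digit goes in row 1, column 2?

row 2, column 7 = 3 (sole candidate).
row 5, column 8 = 7 (hidden single in row 5).
row 5, column 3 = 8 (hidden single in row 5).
row 7, column 2 = 1 (hidden single in row 7).
row 6, column 3 = 1 (hidden single in row 6).
row 8, column 3 = 7 (hidden single in row 8).
row 2, column 3 = 5 (sole candidate).
row 4, column 3 = 2 (sole candidate).
row 2, column 2 = 7 (sole candidate).
row 3, column 6 = 7 (hidden single in row 3).
row 9, column 5 = 1 (hidden single in row 9).
row 3, column 1 = 8 (hidden single in column 1).
row 4, column 1 = 6 (hidden single in column 1).
row 6, column 6 = 6 (hidden single in row 6).
row 8, column 6 = 9 (sole candidate).
row 5, column 4 = 4 (hidden single in column 4).
row 1, column 5 = 8 (hidden single in column 5).
row 1, column 2 = 2: in row 1, 2 can only go here (every other open cell in that row sees a 2).

2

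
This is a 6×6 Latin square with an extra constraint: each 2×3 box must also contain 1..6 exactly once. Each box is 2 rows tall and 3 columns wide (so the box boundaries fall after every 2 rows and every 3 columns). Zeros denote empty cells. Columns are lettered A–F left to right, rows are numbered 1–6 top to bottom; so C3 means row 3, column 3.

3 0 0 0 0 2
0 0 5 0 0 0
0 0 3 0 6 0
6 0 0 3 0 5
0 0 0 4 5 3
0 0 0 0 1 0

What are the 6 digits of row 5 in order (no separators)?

E1 = 4 (sole candidate).
E2 = 3 (sole candidate).
E4 = 2 (sole candidate).
F6 = 6 (sole candidate).
F2 = 1 (sole candidate).
D3 = 1 (sole candidate).
F3 = 4 (sole candidate).
D6 = 2 (sole candidate).
D2 = 6 (sole candidate).
C6 = 4 (sole candidate).
D1 = 5 (sole candidate).
C4 = 1 (sole candidate).
A6 = 5 (sole candidate).
B6 = 3 (sole candidate).
C1 = 6 (sole candidate).
A3 = 2 (sole candidate).
B3 = 5 (sole candidate).
B4 = 4 (sole candidate).
A5 = 1: row 5 has {3,4,5}; col 1 has {2,3,5,6}; box has {3,4,5} → only 1 remains.
C5 = 2: row 5 has {1,3,4,5}; col 3 has {1,3,4,5,6}; box has {1,3,4,5} → only 2 remains.
B1 = 1 (sole candidate).
A2 = 4 (sole candidate).
B2 = 2 (sole candidate).
B5 = 6: row 5 has {1,2,3,4,5}; col 2 has {1,2,3,4,5}; box has {1,2,3,4,5} → only 6 remains.

162453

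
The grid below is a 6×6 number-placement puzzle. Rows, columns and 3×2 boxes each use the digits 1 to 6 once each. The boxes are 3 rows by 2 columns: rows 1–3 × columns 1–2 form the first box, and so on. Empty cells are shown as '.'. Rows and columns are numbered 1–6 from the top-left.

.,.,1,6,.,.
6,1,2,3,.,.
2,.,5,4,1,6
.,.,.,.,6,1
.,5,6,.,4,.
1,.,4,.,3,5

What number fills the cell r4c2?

2

r2c5 = 5 (sole candidate).
r2c6 = 4 (sole candidate).
r3c2 = 3 (sole candidate).
r4c3 = 3 (sole candidate).
r5c1 = 3 (sole candidate).
r5c6 = 2 (sole candidate).
r6c4 = 2 (sole candidate).
r1c2 = 4 (sole candidate).
r1c5 = 2 (sole candidate).
r1c6 = 3 (sole candidate).
r4c1 = 4 (sole candidate).
r4c2 = 2: row 4 has {1,3,4,6}; col 2 has {1,3,4,5}; box has {1,3,4,5} → only 2 remains.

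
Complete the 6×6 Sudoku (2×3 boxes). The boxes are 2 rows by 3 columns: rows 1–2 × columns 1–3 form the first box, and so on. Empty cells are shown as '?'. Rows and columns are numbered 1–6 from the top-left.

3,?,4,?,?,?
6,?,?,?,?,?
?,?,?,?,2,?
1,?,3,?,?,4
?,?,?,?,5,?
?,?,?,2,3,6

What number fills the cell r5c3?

r4c5 = 6: row 4 has {1,3,4}; col 5 has {2,3,5}; box has {2,4} → only 6 remains.
r5c6 = 1: row 5 has {5}; col 6 has {4,6}; box has {2,3,5,6} → only 1 remains.
r1c5 = 1: row 1 has {3,4}; col 5 has {2,3,5,6}; box has {} → only 1 remains.
r2c5 = 4: row 2 has {6}; col 5 has {1,2,3,5,6}; box has {1} → only 4 remains.
r4c4 = 5: row 4 has {1,3,4,6}; col 4 has {2}; box has {2,4,6} → only 5 remains.
r5c4 = 4: row 5 has {1,5}; col 4 has {2,5}; box has {1,2,3,5,6} → only 4 remains.
r1c4 = 6: row 1 has {1,3,4}; col 4 has {2,4,5}; box has {1,4} → only 6 remains.
r2c4 = 3: row 2 has {4,6}; col 4 has {2,4,5,6}; box has {1,4,6} → only 3 remains.
r3c4 = 1: row 3 has {2}; col 4 has {2,3,4,5,6}; box has {2,4,5,6} → only 1 remains.
r3c6 = 3: row 3 has {1,2}; col 6 has {1,4,6}; box has {1,2,4,5,6} → only 3 remains.
r4c2 = 2: row 4 has {1,3,4,5,6}; col 2 has {}; box has {1,3} → only 2 remains.
r5c1 = 2: row 5 has {1,4,5}; col 1 has {1,3,6}; box has {} → only 2 remains.
r5c3 = 6: row 5 has {1,2,4,5}; col 3 has {3,4}; box has {2} → only 6 remains.

6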